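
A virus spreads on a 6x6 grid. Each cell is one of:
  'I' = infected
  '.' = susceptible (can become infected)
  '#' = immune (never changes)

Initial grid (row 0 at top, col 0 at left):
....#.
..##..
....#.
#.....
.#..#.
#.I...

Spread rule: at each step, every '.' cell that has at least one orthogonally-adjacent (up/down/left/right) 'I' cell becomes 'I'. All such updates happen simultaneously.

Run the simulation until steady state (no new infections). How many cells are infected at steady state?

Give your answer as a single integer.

Answer: 27

Derivation:
Step 0 (initial): 1 infected
Step 1: +3 new -> 4 infected
Step 2: +3 new -> 7 infected
Step 3: +4 new -> 11 infected
Step 4: +4 new -> 15 infected
Step 5: +3 new -> 18 infected
Step 6: +3 new -> 21 infected
Step 7: +3 new -> 24 infected
Step 8: +3 new -> 27 infected
Step 9: +0 new -> 27 infected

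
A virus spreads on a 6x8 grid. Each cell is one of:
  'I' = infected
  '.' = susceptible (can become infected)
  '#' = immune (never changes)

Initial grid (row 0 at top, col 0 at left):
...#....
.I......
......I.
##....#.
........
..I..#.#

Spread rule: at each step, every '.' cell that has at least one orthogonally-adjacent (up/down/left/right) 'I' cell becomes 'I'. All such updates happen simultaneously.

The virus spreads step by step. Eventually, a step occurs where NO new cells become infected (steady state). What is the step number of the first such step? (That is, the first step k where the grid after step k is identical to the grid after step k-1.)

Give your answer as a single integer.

Answer: 6

Derivation:
Step 0 (initial): 3 infected
Step 1: +10 new -> 13 infected
Step 2: +16 new -> 29 infected
Step 3: +10 new -> 39 infected
Step 4: +2 new -> 41 infected
Step 5: +1 new -> 42 infected
Step 6: +0 new -> 42 infected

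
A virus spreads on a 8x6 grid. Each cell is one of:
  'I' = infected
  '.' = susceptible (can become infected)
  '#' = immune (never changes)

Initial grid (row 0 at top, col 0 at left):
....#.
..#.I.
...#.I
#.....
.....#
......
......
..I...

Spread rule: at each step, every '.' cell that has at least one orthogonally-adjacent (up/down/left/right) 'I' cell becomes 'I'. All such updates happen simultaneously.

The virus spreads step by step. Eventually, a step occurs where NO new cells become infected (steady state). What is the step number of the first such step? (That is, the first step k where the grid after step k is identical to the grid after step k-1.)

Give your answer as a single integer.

Answer: 8

Derivation:
Step 0 (initial): 3 infected
Step 1: +7 new -> 10 infected
Step 2: +8 new -> 18 infected
Step 3: +9 new -> 27 infected
Step 4: +7 new -> 34 infected
Step 5: +6 new -> 40 infected
Step 6: +2 new -> 42 infected
Step 7: +1 new -> 43 infected
Step 8: +0 new -> 43 infected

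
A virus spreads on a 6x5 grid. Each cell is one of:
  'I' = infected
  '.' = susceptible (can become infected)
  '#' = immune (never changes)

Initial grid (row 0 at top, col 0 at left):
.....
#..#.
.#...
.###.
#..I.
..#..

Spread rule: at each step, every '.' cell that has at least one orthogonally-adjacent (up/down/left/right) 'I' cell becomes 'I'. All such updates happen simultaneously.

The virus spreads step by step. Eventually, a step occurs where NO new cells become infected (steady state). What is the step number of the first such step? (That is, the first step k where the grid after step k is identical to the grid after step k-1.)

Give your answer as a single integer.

Step 0 (initial): 1 infected
Step 1: +3 new -> 4 infected
Step 2: +3 new -> 7 infected
Step 3: +2 new -> 9 infected
Step 4: +3 new -> 12 infected
Step 5: +2 new -> 14 infected
Step 6: +2 new -> 16 infected
Step 7: +2 new -> 18 infected
Step 8: +1 new -> 19 infected
Step 9: +1 new -> 20 infected
Step 10: +0 new -> 20 infected

Answer: 10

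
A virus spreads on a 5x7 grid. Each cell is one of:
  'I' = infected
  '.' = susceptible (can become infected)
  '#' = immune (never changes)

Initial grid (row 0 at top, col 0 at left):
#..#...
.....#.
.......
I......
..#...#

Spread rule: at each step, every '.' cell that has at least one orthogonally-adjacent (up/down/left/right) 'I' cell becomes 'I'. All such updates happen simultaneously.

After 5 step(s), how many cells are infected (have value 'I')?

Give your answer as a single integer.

Step 0 (initial): 1 infected
Step 1: +3 new -> 4 infected
Step 2: +4 new -> 8 infected
Step 3: +3 new -> 11 infected
Step 4: +5 new -> 16 infected
Step 5: +5 new -> 21 infected

Answer: 21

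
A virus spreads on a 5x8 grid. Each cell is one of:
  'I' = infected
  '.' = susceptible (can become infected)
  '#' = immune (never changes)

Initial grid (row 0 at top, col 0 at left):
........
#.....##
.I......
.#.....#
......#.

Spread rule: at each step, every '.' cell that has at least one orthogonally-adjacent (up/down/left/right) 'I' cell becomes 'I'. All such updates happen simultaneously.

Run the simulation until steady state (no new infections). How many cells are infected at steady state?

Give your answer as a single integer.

Answer: 33

Derivation:
Step 0 (initial): 1 infected
Step 1: +3 new -> 4 infected
Step 2: +5 new -> 9 infected
Step 3: +7 new -> 16 infected
Step 4: +6 new -> 22 infected
Step 5: +5 new -> 27 infected
Step 6: +4 new -> 31 infected
Step 7: +1 new -> 32 infected
Step 8: +1 new -> 33 infected
Step 9: +0 new -> 33 infected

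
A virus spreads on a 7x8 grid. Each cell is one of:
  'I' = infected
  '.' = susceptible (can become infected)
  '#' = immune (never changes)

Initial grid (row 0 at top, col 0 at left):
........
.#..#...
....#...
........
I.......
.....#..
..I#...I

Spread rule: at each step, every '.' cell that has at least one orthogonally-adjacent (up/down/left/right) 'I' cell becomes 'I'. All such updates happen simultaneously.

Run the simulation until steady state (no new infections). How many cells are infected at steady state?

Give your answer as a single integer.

Answer: 51

Derivation:
Step 0 (initial): 3 infected
Step 1: +7 new -> 10 infected
Step 2: +9 new -> 19 infected
Step 3: +8 new -> 27 infected
Step 4: +7 new -> 34 infected
Step 5: +7 new -> 41 infected
Step 6: +5 new -> 46 infected
Step 7: +3 new -> 49 infected
Step 8: +2 new -> 51 infected
Step 9: +0 new -> 51 infected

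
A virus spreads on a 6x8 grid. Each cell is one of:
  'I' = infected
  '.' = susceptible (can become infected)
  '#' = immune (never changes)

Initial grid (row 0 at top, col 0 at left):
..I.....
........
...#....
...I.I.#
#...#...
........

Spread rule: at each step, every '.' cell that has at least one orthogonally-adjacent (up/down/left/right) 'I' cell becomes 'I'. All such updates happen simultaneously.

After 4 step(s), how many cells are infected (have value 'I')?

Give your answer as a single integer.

Answer: 42

Derivation:
Step 0 (initial): 3 infected
Step 1: +9 new -> 12 infected
Step 2: +13 new -> 25 infected
Step 3: +12 new -> 37 infected
Step 4: +5 new -> 42 infected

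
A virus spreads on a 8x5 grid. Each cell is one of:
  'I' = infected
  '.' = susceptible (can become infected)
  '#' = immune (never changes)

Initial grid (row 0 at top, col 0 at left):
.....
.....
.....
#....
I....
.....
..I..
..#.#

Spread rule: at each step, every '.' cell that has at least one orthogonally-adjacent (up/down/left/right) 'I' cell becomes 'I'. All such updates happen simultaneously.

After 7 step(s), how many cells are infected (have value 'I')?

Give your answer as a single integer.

Answer: 36

Derivation:
Step 0 (initial): 2 infected
Step 1: +5 new -> 7 infected
Step 2: +8 new -> 15 infected
Step 3: +5 new -> 20 infected
Step 4: +5 new -> 25 infected
Step 5: +5 new -> 30 infected
Step 6: +4 new -> 34 infected
Step 7: +2 new -> 36 infected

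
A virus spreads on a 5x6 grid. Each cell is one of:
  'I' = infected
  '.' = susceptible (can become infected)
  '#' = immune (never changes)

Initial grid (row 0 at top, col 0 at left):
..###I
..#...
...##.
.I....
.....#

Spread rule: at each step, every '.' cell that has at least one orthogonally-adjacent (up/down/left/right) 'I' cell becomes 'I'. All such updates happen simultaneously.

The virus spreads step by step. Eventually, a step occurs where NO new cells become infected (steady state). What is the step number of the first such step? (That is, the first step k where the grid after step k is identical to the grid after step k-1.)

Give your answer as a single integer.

Answer: 5

Derivation:
Step 0 (initial): 2 infected
Step 1: +5 new -> 7 infected
Step 2: +8 new -> 15 infected
Step 3: +6 new -> 21 infected
Step 4: +2 new -> 23 infected
Step 5: +0 new -> 23 infected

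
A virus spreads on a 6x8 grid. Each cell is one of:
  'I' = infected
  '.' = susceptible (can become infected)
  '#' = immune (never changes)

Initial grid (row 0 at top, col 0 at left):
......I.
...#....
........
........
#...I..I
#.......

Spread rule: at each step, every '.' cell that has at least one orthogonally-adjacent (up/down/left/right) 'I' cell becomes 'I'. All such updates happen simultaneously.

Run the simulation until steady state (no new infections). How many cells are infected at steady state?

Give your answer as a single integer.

Answer: 45

Derivation:
Step 0 (initial): 3 infected
Step 1: +10 new -> 13 infected
Step 2: +13 new -> 26 infected
Step 3: +7 new -> 33 infected
Step 4: +4 new -> 37 infected
Step 5: +4 new -> 41 infected
Step 6: +3 new -> 44 infected
Step 7: +1 new -> 45 infected
Step 8: +0 new -> 45 infected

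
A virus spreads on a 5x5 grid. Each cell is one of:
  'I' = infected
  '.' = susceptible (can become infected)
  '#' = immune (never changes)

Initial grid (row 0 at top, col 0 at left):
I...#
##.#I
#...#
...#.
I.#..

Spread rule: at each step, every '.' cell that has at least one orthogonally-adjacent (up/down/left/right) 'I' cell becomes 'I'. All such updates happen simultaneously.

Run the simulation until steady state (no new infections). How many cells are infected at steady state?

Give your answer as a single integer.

Answer: 14

Derivation:
Step 0 (initial): 3 infected
Step 1: +3 new -> 6 infected
Step 2: +2 new -> 8 infected
Step 3: +4 new -> 12 infected
Step 4: +1 new -> 13 infected
Step 5: +1 new -> 14 infected
Step 6: +0 new -> 14 infected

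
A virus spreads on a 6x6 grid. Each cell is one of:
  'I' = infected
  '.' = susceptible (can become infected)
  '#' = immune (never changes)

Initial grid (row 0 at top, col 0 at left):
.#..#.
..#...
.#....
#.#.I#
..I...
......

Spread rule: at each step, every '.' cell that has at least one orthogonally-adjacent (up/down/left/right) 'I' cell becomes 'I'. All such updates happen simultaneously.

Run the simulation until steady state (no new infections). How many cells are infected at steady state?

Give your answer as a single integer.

Step 0 (initial): 2 infected
Step 1: +6 new -> 8 infected
Step 2: +9 new -> 17 infected
Step 3: +5 new -> 22 infected
Step 4: +2 new -> 24 infected
Step 5: +1 new -> 25 infected
Step 6: +0 new -> 25 infected

Answer: 25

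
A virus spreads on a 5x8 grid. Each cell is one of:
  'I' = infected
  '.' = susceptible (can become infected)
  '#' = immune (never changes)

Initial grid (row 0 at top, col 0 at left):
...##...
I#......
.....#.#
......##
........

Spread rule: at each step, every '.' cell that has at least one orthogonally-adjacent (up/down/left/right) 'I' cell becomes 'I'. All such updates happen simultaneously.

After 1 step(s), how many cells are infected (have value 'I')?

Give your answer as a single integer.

Answer: 3

Derivation:
Step 0 (initial): 1 infected
Step 1: +2 new -> 3 infected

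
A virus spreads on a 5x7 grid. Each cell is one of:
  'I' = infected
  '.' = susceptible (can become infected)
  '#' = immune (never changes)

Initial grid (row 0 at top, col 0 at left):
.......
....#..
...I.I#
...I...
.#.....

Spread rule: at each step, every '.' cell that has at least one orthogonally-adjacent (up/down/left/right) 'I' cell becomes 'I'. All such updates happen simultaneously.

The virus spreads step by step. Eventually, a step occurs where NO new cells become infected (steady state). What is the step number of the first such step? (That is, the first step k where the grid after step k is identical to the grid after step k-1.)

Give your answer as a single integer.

Step 0 (initial): 3 infected
Step 1: +8 new -> 11 infected
Step 2: +10 new -> 21 infected
Step 3: +7 new -> 28 infected
Step 4: +3 new -> 31 infected
Step 5: +1 new -> 32 infected
Step 6: +0 new -> 32 infected

Answer: 6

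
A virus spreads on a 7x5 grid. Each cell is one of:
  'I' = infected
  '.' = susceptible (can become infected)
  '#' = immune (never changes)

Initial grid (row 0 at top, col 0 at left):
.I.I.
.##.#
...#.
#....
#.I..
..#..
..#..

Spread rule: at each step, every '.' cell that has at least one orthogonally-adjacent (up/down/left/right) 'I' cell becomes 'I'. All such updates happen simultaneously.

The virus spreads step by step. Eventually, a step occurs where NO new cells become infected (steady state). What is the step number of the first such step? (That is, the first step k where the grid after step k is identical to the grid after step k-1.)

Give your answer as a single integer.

Answer: 5

Derivation:
Step 0 (initial): 3 infected
Step 1: +7 new -> 10 infected
Step 2: +7 new -> 17 infected
Step 3: +7 new -> 24 infected
Step 4: +3 new -> 27 infected
Step 5: +0 new -> 27 infected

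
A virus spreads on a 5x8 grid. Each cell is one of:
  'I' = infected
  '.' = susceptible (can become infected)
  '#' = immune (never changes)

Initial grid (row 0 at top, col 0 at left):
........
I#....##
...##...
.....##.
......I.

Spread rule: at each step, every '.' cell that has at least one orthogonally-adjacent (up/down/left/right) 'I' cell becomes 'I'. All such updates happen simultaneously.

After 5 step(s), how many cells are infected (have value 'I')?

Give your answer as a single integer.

Step 0 (initial): 2 infected
Step 1: +4 new -> 6 infected
Step 2: +5 new -> 11 infected
Step 3: +7 new -> 18 infected
Step 4: +7 new -> 25 infected
Step 5: +3 new -> 28 infected

Answer: 28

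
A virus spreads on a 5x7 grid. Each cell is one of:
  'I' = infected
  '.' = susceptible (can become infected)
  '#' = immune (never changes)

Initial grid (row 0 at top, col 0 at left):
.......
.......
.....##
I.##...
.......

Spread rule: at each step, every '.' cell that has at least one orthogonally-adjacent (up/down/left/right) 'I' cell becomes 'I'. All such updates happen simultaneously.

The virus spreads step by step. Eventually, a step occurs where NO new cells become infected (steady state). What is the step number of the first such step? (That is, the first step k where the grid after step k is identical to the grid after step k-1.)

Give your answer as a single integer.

Answer: 10

Derivation:
Step 0 (initial): 1 infected
Step 1: +3 new -> 4 infected
Step 2: +3 new -> 7 infected
Step 3: +4 new -> 11 infected
Step 4: +4 new -> 15 infected
Step 5: +4 new -> 19 infected
Step 6: +4 new -> 23 infected
Step 7: +4 new -> 27 infected
Step 8: +3 new -> 30 infected
Step 9: +1 new -> 31 infected
Step 10: +0 new -> 31 infected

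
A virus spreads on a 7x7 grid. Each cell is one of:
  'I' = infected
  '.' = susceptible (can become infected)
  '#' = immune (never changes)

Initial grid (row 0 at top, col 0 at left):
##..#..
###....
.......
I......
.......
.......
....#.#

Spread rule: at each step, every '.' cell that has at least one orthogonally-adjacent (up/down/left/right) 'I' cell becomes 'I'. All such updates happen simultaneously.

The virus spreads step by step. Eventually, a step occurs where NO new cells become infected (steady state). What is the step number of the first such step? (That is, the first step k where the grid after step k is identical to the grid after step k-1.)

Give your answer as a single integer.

Answer: 10

Derivation:
Step 0 (initial): 1 infected
Step 1: +3 new -> 4 infected
Step 2: +4 new -> 8 infected
Step 3: +5 new -> 13 infected
Step 4: +5 new -> 18 infected
Step 5: +6 new -> 24 infected
Step 6: +7 new -> 31 infected
Step 7: +5 new -> 36 infected
Step 8: +4 new -> 40 infected
Step 9: +1 new -> 41 infected
Step 10: +0 new -> 41 infected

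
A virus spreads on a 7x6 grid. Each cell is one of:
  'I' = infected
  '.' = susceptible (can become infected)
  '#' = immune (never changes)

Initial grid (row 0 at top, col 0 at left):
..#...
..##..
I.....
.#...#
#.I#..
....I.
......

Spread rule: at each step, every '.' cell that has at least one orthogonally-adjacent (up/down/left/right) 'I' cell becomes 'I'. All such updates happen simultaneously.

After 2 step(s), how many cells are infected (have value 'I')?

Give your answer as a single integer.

Answer: 23

Derivation:
Step 0 (initial): 3 infected
Step 1: +10 new -> 13 infected
Step 2: +10 new -> 23 infected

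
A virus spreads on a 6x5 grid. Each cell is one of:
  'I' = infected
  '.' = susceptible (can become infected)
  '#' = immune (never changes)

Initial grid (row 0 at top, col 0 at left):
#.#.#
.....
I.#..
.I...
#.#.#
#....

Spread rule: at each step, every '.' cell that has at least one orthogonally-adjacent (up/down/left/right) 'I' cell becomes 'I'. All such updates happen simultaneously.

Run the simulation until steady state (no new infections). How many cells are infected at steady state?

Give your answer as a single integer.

Answer: 22

Derivation:
Step 0 (initial): 2 infected
Step 1: +5 new -> 7 infected
Step 2: +3 new -> 10 infected
Step 3: +6 new -> 16 infected
Step 4: +3 new -> 19 infected
Step 5: +3 new -> 22 infected
Step 6: +0 new -> 22 infected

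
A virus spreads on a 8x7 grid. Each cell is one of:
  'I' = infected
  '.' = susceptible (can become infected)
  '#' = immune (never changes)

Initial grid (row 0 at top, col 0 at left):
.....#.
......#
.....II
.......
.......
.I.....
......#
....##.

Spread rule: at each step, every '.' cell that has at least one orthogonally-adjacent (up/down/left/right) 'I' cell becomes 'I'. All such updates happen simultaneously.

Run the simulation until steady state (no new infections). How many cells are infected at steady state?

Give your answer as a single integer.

Step 0 (initial): 3 infected
Step 1: +8 new -> 11 infected
Step 2: +12 new -> 23 infected
Step 3: +15 new -> 38 infected
Step 4: +7 new -> 45 infected
Step 5: +3 new -> 48 infected
Step 6: +1 new -> 49 infected
Step 7: +0 new -> 49 infected

Answer: 49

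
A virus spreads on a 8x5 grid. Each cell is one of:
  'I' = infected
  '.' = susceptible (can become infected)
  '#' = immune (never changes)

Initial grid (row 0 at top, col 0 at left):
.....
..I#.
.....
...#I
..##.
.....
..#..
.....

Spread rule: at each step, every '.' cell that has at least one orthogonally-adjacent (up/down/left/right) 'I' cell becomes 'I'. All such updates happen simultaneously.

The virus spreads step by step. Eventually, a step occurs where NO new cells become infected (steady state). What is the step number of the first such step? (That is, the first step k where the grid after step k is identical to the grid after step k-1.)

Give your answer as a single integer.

Step 0 (initial): 2 infected
Step 1: +5 new -> 7 infected
Step 2: +8 new -> 15 infected
Step 3: +6 new -> 21 infected
Step 4: +5 new -> 26 infected
Step 5: +3 new -> 29 infected
Step 6: +3 new -> 32 infected
Step 7: +2 new -> 34 infected
Step 8: +1 new -> 35 infected
Step 9: +0 new -> 35 infected

Answer: 9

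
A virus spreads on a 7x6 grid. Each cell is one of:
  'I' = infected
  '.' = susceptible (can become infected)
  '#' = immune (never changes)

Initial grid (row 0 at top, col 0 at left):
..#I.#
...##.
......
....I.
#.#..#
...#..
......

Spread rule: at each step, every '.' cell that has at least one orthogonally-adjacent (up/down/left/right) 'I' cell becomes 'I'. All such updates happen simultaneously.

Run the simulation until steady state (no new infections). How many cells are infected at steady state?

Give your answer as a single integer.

Step 0 (initial): 2 infected
Step 1: +5 new -> 7 infected
Step 2: +5 new -> 12 infected
Step 3: +5 new -> 17 infected
Step 4: +6 new -> 23 infected
Step 5: +4 new -> 27 infected
Step 6: +5 new -> 32 infected
Step 7: +2 new -> 34 infected
Step 8: +0 new -> 34 infected

Answer: 34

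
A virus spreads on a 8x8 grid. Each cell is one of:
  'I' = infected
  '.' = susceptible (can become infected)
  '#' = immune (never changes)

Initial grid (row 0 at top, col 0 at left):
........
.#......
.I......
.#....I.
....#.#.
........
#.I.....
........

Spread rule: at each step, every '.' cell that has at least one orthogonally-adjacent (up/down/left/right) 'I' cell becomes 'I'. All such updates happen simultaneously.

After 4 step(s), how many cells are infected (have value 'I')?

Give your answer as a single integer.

Step 0 (initial): 3 infected
Step 1: +9 new -> 12 infected
Step 2: +17 new -> 29 infected
Step 3: +18 new -> 47 infected
Step 4: +9 new -> 56 infected

Answer: 56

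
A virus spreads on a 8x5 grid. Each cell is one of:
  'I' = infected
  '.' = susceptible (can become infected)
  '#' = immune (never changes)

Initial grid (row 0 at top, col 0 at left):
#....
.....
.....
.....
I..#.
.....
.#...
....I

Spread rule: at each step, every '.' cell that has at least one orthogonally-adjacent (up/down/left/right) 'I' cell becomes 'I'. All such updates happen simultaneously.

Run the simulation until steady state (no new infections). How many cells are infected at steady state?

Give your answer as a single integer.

Answer: 37

Derivation:
Step 0 (initial): 2 infected
Step 1: +5 new -> 7 infected
Step 2: +8 new -> 15 infected
Step 3: +9 new -> 24 infected
Step 4: +4 new -> 28 infected
Step 5: +4 new -> 32 infected
Step 6: +3 new -> 35 infected
Step 7: +2 new -> 37 infected
Step 8: +0 new -> 37 infected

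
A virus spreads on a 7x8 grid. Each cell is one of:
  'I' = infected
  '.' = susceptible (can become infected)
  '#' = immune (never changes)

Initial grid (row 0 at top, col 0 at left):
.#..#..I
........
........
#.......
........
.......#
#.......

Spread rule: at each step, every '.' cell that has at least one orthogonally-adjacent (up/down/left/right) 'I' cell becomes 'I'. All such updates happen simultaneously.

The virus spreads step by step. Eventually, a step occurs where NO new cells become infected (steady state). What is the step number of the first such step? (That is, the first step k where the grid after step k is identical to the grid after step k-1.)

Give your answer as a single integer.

Step 0 (initial): 1 infected
Step 1: +2 new -> 3 infected
Step 2: +3 new -> 6 infected
Step 3: +3 new -> 9 infected
Step 4: +4 new -> 13 infected
Step 5: +4 new -> 17 infected
Step 6: +6 new -> 23 infected
Step 7: +7 new -> 30 infected
Step 8: +7 new -> 37 infected
Step 9: +6 new -> 43 infected
Step 10: +3 new -> 46 infected
Step 11: +3 new -> 49 infected
Step 12: +2 new -> 51 infected
Step 13: +0 new -> 51 infected

Answer: 13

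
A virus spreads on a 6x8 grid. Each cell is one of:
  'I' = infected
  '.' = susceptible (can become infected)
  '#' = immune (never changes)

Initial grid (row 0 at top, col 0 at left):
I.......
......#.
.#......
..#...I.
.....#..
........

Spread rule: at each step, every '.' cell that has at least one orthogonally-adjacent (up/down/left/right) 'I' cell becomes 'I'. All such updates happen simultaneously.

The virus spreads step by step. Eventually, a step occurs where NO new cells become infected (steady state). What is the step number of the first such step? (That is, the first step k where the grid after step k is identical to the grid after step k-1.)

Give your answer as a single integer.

Step 0 (initial): 2 infected
Step 1: +6 new -> 8 infected
Step 2: +8 new -> 16 infected
Step 3: +10 new -> 26 infected
Step 4: +11 new -> 37 infected
Step 5: +5 new -> 42 infected
Step 6: +2 new -> 44 infected
Step 7: +0 new -> 44 infected

Answer: 7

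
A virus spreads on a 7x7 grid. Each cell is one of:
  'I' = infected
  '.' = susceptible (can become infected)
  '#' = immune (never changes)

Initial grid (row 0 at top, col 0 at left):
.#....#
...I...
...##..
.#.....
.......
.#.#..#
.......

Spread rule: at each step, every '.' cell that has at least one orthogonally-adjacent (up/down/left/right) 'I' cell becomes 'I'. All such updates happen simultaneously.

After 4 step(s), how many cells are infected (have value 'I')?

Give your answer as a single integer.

Answer: 21

Derivation:
Step 0 (initial): 1 infected
Step 1: +3 new -> 4 infected
Step 2: +5 new -> 9 infected
Step 3: +6 new -> 15 infected
Step 4: +6 new -> 21 infected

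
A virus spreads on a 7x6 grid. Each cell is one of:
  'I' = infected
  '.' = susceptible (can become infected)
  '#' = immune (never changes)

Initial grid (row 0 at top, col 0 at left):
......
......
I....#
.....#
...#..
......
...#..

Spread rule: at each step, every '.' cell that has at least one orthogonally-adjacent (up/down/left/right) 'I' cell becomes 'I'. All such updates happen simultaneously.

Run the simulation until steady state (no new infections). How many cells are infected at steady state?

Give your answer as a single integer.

Step 0 (initial): 1 infected
Step 1: +3 new -> 4 infected
Step 2: +5 new -> 9 infected
Step 3: +6 new -> 15 infected
Step 4: +7 new -> 22 infected
Step 5: +5 new -> 27 infected
Step 6: +5 new -> 32 infected
Step 7: +3 new -> 35 infected
Step 8: +2 new -> 37 infected
Step 9: +1 new -> 38 infected
Step 10: +0 new -> 38 infected

Answer: 38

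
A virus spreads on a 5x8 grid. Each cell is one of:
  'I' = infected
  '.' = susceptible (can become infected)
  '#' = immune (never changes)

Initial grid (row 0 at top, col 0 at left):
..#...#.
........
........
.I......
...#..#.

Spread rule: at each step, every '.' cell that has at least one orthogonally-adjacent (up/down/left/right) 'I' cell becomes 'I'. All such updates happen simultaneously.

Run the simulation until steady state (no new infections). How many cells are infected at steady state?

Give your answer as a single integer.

Answer: 36

Derivation:
Step 0 (initial): 1 infected
Step 1: +4 new -> 5 infected
Step 2: +6 new -> 11 infected
Step 3: +5 new -> 16 infected
Step 4: +5 new -> 21 infected
Step 5: +5 new -> 26 infected
Step 6: +4 new -> 30 infected
Step 7: +4 new -> 34 infected
Step 8: +1 new -> 35 infected
Step 9: +1 new -> 36 infected
Step 10: +0 new -> 36 infected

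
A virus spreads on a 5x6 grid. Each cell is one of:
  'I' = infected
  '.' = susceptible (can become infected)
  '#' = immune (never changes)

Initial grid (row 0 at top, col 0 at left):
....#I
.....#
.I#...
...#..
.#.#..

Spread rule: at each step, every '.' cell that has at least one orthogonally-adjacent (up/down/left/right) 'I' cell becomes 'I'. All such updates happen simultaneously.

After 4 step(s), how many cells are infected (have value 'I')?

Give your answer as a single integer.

Step 0 (initial): 2 infected
Step 1: +3 new -> 5 infected
Step 2: +5 new -> 10 infected
Step 3: +5 new -> 15 infected
Step 4: +3 new -> 18 infected

Answer: 18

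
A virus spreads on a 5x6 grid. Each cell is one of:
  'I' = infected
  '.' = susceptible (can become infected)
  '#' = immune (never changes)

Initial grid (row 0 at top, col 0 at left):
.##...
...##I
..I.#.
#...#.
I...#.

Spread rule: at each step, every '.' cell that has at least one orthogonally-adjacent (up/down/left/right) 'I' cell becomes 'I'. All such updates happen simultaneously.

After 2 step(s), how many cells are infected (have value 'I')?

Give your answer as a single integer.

Answer: 17

Derivation:
Step 0 (initial): 3 infected
Step 1: +7 new -> 10 infected
Step 2: +7 new -> 17 infected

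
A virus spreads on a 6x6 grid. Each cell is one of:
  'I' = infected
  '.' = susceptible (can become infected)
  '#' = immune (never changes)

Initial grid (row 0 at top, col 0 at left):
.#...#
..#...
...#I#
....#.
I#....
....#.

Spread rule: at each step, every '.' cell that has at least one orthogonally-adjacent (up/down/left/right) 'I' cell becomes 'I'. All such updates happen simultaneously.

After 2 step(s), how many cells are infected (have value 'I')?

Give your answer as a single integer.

Answer: 11

Derivation:
Step 0 (initial): 2 infected
Step 1: +3 new -> 5 infected
Step 2: +6 new -> 11 infected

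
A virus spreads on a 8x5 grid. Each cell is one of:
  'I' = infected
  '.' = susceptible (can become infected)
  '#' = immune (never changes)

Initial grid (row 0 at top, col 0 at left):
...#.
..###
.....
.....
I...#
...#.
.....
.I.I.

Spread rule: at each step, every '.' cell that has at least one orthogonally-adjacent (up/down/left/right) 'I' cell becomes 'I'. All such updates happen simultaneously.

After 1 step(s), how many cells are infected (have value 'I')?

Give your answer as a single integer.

Answer: 11

Derivation:
Step 0 (initial): 3 infected
Step 1: +8 new -> 11 infected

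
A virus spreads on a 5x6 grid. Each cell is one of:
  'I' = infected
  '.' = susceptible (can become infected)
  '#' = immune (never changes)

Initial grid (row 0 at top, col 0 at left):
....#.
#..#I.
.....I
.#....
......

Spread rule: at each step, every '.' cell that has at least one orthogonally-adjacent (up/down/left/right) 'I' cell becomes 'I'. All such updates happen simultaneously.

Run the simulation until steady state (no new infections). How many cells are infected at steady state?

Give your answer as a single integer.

Step 0 (initial): 2 infected
Step 1: +3 new -> 5 infected
Step 2: +4 new -> 9 infected
Step 3: +3 new -> 12 infected
Step 4: +4 new -> 16 infected
Step 5: +4 new -> 20 infected
Step 6: +4 new -> 24 infected
Step 7: +2 new -> 26 infected
Step 8: +0 new -> 26 infected

Answer: 26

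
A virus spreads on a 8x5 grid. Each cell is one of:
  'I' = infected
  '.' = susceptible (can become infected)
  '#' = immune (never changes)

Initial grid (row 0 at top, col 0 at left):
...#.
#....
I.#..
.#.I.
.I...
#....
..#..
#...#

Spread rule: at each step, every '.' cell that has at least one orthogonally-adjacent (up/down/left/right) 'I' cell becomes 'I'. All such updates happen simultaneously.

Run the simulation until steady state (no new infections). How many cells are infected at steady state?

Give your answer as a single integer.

Step 0 (initial): 3 infected
Step 1: +9 new -> 12 infected
Step 2: +7 new -> 19 infected
Step 3: +7 new -> 26 infected
Step 4: +6 new -> 32 infected
Step 5: +0 new -> 32 infected

Answer: 32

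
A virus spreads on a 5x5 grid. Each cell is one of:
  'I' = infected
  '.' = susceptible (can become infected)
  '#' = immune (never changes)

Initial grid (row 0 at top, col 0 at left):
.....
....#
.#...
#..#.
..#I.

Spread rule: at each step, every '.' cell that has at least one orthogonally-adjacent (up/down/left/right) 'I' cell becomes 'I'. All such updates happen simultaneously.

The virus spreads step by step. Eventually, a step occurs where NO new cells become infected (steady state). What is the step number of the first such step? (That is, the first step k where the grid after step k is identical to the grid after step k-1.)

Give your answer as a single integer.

Step 0 (initial): 1 infected
Step 1: +1 new -> 2 infected
Step 2: +1 new -> 3 infected
Step 3: +1 new -> 4 infected
Step 4: +1 new -> 5 infected
Step 5: +2 new -> 7 infected
Step 6: +3 new -> 10 infected
Step 7: +4 new -> 14 infected
Step 8: +3 new -> 17 infected
Step 9: +3 new -> 20 infected
Step 10: +0 new -> 20 infected

Answer: 10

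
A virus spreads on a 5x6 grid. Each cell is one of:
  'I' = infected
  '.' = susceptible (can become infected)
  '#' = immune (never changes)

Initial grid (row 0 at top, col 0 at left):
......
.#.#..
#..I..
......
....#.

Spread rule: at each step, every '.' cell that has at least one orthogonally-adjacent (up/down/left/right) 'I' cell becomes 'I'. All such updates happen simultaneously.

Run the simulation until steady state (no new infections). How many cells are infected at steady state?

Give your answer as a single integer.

Answer: 26

Derivation:
Step 0 (initial): 1 infected
Step 1: +3 new -> 4 infected
Step 2: +7 new -> 11 infected
Step 3: +6 new -> 17 infected
Step 4: +6 new -> 23 infected
Step 5: +2 new -> 25 infected
Step 6: +1 new -> 26 infected
Step 7: +0 new -> 26 infected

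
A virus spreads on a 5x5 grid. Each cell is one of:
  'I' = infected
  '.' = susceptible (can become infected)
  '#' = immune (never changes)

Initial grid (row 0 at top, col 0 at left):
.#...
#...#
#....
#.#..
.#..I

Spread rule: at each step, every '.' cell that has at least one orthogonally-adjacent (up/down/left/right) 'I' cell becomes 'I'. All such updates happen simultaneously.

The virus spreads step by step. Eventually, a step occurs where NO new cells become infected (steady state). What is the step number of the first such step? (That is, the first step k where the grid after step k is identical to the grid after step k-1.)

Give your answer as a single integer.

Answer: 7

Derivation:
Step 0 (initial): 1 infected
Step 1: +2 new -> 3 infected
Step 2: +3 new -> 6 infected
Step 3: +1 new -> 7 infected
Step 4: +2 new -> 9 infected
Step 5: +3 new -> 12 infected
Step 6: +4 new -> 16 infected
Step 7: +0 new -> 16 infected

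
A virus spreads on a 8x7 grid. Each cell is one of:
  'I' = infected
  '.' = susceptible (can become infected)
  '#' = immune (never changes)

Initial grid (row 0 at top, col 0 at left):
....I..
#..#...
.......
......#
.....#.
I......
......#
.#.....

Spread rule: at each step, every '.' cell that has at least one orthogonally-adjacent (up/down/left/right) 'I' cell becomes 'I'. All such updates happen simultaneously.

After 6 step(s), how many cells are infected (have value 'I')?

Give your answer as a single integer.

Step 0 (initial): 2 infected
Step 1: +6 new -> 8 infected
Step 2: +9 new -> 17 infected
Step 3: +11 new -> 28 infected
Step 4: +13 new -> 41 infected
Step 5: +3 new -> 44 infected
Step 6: +3 new -> 47 infected

Answer: 47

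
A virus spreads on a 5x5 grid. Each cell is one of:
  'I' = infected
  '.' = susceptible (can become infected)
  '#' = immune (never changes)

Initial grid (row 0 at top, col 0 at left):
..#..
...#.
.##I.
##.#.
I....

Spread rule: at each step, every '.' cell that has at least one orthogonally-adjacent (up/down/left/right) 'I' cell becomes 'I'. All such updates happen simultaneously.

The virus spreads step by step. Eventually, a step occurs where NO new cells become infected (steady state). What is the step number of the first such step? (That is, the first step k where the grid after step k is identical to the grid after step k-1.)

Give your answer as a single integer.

Answer: 5

Derivation:
Step 0 (initial): 2 infected
Step 1: +2 new -> 4 infected
Step 2: +3 new -> 7 infected
Step 3: +4 new -> 11 infected
Step 4: +1 new -> 12 infected
Step 5: +0 new -> 12 infected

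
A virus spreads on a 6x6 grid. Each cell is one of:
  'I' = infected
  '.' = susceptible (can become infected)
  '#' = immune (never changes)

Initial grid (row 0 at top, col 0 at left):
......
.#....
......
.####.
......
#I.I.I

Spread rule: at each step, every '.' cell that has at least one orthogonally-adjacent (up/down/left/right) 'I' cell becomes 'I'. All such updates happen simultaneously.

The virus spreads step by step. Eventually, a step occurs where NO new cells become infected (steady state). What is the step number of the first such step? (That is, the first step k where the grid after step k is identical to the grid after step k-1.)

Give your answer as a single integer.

Answer: 9

Derivation:
Step 0 (initial): 3 infected
Step 1: +5 new -> 8 infected
Step 2: +4 new -> 12 infected
Step 3: +2 new -> 14 infected
Step 4: +3 new -> 17 infected
Step 5: +5 new -> 22 infected
Step 6: +4 new -> 26 infected
Step 7: +3 new -> 29 infected
Step 8: +1 new -> 30 infected
Step 9: +0 new -> 30 infected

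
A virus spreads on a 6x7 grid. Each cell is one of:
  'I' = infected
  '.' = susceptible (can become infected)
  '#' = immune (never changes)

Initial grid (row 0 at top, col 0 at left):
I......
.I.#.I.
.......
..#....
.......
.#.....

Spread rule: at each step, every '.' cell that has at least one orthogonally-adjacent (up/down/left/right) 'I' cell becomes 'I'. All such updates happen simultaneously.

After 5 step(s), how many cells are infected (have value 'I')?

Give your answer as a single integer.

Answer: 38

Derivation:
Step 0 (initial): 3 infected
Step 1: +8 new -> 11 infected
Step 2: +9 new -> 20 infected
Step 3: +7 new -> 27 infected
Step 4: +6 new -> 33 infected
Step 5: +5 new -> 38 infected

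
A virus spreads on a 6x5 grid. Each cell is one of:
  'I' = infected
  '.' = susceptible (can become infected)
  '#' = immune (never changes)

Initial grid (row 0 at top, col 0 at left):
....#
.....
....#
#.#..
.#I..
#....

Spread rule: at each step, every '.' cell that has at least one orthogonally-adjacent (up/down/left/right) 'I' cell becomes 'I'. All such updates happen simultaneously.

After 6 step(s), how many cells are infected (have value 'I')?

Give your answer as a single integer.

Step 0 (initial): 1 infected
Step 1: +2 new -> 3 infected
Step 2: +4 new -> 7 infected
Step 3: +3 new -> 10 infected
Step 4: +2 new -> 12 infected
Step 5: +4 new -> 16 infected
Step 6: +4 new -> 20 infected

Answer: 20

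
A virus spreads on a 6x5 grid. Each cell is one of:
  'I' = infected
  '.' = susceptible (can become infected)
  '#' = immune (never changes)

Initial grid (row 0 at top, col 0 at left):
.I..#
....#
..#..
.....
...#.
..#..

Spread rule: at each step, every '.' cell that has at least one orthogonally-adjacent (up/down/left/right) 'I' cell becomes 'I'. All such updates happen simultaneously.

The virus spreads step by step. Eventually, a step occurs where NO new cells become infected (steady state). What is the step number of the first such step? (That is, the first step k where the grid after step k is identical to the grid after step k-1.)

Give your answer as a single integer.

Answer: 10

Derivation:
Step 0 (initial): 1 infected
Step 1: +3 new -> 4 infected
Step 2: +4 new -> 8 infected
Step 3: +3 new -> 11 infected
Step 4: +4 new -> 15 infected
Step 5: +5 new -> 20 infected
Step 6: +2 new -> 22 infected
Step 7: +1 new -> 23 infected
Step 8: +1 new -> 24 infected
Step 9: +1 new -> 25 infected
Step 10: +0 new -> 25 infected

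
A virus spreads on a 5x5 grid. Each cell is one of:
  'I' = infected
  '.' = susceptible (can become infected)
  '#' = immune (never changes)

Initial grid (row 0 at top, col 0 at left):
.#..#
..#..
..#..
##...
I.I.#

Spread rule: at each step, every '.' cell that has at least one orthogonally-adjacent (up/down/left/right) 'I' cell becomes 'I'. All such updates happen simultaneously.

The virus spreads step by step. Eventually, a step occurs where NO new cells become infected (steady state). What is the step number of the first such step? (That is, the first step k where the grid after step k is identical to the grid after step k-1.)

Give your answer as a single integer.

Step 0 (initial): 2 infected
Step 1: +3 new -> 5 infected
Step 2: +1 new -> 6 infected
Step 3: +2 new -> 8 infected
Step 4: +2 new -> 10 infected
Step 5: +2 new -> 12 infected
Step 6: +1 new -> 13 infected
Step 7: +0 new -> 13 infected

Answer: 7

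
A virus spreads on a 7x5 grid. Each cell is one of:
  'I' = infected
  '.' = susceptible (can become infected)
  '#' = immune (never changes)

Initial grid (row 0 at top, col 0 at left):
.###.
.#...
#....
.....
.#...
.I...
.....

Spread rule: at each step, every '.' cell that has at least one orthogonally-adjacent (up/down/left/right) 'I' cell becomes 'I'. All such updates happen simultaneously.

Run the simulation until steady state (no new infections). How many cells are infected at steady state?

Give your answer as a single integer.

Answer: 27

Derivation:
Step 0 (initial): 1 infected
Step 1: +3 new -> 4 infected
Step 2: +5 new -> 9 infected
Step 3: +5 new -> 14 infected
Step 4: +5 new -> 19 infected
Step 5: +4 new -> 23 infected
Step 6: +2 new -> 25 infected
Step 7: +1 new -> 26 infected
Step 8: +1 new -> 27 infected
Step 9: +0 new -> 27 infected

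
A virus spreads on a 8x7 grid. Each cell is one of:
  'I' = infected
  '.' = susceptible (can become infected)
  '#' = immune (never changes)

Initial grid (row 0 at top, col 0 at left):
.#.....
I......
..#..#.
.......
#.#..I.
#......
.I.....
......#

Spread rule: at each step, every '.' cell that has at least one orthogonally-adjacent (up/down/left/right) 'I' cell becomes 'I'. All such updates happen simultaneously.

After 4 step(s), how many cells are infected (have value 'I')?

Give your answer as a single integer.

Step 0 (initial): 3 infected
Step 1: +11 new -> 14 infected
Step 2: +14 new -> 28 infected
Step 3: +11 new -> 39 infected
Step 4: +6 new -> 45 infected

Answer: 45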